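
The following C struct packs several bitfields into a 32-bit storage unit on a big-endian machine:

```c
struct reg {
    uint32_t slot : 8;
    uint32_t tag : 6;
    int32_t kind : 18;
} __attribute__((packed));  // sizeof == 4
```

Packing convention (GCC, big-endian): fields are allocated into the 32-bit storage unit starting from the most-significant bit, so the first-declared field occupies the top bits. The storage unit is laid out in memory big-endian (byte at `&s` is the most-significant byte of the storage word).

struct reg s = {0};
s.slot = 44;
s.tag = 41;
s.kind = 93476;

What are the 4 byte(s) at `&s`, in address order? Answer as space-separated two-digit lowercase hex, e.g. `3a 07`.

2c a5 6d 24

[24+:8] slot=44 & 0xff = 0x2c; word=0x2c000000
[18+:6] tag=41 & 0x3f = 0x29; word=0x2ca40000
[0+:18] kind=93476 & 0x3ffff = 0x16d24; word=0x2ca56d24
word = 0x2ca56d24 → big-endian bytes:
  [0]=0x2c  [1]=0xa5  [2]=0x6d  [3]=0x24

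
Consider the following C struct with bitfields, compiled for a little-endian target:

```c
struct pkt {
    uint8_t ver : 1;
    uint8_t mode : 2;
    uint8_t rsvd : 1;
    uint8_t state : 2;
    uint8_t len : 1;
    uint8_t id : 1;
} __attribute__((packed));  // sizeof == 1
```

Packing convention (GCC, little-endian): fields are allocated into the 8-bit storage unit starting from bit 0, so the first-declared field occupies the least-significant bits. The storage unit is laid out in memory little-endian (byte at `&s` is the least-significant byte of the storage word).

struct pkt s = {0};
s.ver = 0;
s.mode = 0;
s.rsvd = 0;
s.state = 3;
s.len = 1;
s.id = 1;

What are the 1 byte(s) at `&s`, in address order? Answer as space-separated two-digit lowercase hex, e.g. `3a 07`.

f0

ver:1 = 0 → 0x0 << 0 → word 0x00
mode:2 = 0 → 0x0 << 1 → word 0x00
rsvd:1 = 0 → 0x0 << 3 → word 0x00
state:2 = 3 → 0x3 << 4 → word 0x30
len:1 = 1 → 0x1 << 6 → word 0x70
id:1 = 1 → 0x1 << 7 → word 0xf0
word = 0xf0 → little-endian bytes:
  [0]=0xf0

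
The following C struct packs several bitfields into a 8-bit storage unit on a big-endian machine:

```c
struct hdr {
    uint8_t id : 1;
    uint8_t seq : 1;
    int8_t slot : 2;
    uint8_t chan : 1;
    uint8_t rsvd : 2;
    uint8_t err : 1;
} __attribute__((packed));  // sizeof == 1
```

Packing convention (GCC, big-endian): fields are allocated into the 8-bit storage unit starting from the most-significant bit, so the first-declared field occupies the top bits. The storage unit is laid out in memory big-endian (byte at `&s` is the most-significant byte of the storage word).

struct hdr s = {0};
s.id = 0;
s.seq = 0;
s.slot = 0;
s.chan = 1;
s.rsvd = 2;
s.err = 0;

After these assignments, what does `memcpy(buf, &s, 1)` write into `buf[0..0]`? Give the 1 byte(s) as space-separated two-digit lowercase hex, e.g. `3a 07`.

id (1b) val=0 bits=0x0 at bit 7: 0x00
seq (1b) val=0 bits=0x0 at bit 6: 0x00
slot (2b) val=0 bits=0x0 at bit 4: 0x00
chan (1b) val=1 bits=0x1 at bit 3: 0x08
rsvd (2b) val=2 bits=0x2 at bit 1: 0x0c
err (1b) val=0 bits=0x0 at bit 0: 0x0c
word = 0x0c → big-endian bytes:
  [0]=0x0c

0c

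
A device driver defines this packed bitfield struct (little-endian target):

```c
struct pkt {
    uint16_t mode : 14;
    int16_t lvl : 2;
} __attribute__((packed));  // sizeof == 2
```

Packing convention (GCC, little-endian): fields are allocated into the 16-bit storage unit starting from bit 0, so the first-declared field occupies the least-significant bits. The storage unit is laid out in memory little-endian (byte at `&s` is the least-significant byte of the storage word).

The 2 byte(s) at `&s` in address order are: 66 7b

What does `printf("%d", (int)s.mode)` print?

15206

[0]=0x66 [1]=0x7b (little-endian) → word 0x7b66
mode [0+:14] = (word>>0) & 0x3fff = 15206  ←
lvl [14+:2] = (word>>14) & 0x3 = 1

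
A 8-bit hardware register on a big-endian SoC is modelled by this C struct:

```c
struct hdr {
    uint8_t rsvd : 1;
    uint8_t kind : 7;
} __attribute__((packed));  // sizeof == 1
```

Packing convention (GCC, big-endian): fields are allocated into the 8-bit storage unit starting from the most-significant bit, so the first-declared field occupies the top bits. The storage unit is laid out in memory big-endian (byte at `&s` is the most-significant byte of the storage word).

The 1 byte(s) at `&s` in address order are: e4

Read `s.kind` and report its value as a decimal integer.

100

[0]=0xe4 (big-endian) → word 0xe4
rsvd:1 @ bit 7 → (0xe4>>7)&0x1 = 0x1
kind:7 @ bit 0 → (0xe4>>0)&0x7f = 0x64  ←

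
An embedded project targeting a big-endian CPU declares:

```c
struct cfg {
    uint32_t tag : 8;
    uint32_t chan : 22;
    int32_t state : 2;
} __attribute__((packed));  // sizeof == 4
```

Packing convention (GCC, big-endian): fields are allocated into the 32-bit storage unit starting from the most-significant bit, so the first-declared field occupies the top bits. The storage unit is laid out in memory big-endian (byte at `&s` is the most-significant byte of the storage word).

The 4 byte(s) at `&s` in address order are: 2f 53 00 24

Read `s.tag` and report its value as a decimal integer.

47

[0]=0x2f [1]=0x53 [2]=0x00 [3]=0x24 (big-endian) → word 0x2f530024
tag [24+:8] = (word>>24) & 0xff = 47  ←
chan [2+:22] = (word>>2) & 0x3fffff = 1359881
state [0+:2] = (word>>0) & 0x3 = 0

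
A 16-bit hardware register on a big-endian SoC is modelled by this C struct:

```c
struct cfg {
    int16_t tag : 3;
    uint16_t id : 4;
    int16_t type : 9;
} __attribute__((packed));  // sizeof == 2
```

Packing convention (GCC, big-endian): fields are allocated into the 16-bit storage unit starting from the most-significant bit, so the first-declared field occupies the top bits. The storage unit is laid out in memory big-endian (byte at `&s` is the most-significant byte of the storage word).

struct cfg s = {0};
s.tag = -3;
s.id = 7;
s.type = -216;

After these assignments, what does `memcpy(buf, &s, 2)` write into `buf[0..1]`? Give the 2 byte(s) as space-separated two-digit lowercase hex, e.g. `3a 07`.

tag (3b) val=-3 bits=0x5 at bit 13: 0xa000
id (4b) val=7 bits=0x7 at bit 9: 0xae00
type (9b) val=-216 bits=0x128 at bit 0: 0xaf28
word = 0xaf28 → big-endian bytes:
  [0]=0xaf  [1]=0x28

af 28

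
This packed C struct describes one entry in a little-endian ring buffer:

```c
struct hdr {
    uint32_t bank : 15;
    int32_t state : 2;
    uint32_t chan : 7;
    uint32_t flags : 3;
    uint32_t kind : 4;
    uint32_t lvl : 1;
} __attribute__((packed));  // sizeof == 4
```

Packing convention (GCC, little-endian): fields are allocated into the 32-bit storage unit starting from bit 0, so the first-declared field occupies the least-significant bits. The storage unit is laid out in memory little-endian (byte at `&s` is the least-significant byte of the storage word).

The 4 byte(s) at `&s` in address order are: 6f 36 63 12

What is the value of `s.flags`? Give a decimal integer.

[0]=0x6f [1]=0x36 [2]=0x63 [3]=0x12 (little-endian) → word 0x1263366f
bank [0+:15] = (word>>0) & 0x7fff = 13935
state [15+:2] = (word>>15) & 0x3 = 2
chan [17+:7] = (word>>17) & 0x7f = 49
flags [24+:3] = (word>>24) & 0x7 = 2  ←
kind [27+:4] = (word>>27) & 0xf = 2
lvl [31+:1] = (word>>31) & 0x1 = 0

2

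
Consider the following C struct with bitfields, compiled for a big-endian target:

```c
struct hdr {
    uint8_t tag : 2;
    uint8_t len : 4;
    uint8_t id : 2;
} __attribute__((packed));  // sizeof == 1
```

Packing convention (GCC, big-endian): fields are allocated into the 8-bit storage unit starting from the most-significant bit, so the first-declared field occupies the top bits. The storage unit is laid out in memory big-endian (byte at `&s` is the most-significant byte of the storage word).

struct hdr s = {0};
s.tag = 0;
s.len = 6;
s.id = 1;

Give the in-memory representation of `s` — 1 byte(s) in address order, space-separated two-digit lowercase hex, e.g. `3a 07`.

19

tag:2 = 0 → 0x0 << 6 → word 0x00
len:4 = 6 → 0x6 << 2 → word 0x18
id:2 = 1 → 0x1 << 0 → word 0x19
word = 0x19 → big-endian bytes:
  [0]=0x19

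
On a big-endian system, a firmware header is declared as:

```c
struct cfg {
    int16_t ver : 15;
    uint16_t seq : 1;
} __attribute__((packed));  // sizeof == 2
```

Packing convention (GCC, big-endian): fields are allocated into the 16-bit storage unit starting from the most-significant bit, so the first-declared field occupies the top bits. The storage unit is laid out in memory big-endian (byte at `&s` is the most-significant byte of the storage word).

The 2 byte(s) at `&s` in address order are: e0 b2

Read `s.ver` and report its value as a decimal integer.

[0]=0xe0 [1]=0xb2 (big-endian) → word 0xe0b2
ver:15 @ bit 1 → (0xe0b2>>1)&0x7fff = 0x7059  ←
seq:1 @ bit 0 → (0xe0b2>>0)&0x1 = 0x0
ver signed 15b, MSB=1: 28761 - 32768 = -4007

-4007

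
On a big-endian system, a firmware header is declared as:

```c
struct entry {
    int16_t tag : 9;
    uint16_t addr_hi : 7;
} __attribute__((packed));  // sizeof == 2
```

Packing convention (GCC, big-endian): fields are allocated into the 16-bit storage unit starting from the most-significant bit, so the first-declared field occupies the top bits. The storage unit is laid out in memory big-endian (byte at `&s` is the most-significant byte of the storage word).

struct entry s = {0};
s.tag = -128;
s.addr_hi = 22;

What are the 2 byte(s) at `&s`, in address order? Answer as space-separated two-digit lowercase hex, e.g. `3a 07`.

[7+:9] tag=-128 & 0x1ff = 0x180; word=0xc000
[0+:7] addr_hi=22 & 0x7f = 0x16; word=0xc016
word = 0xc016 → big-endian bytes:
  [0]=0xc0  [1]=0x16

c0 16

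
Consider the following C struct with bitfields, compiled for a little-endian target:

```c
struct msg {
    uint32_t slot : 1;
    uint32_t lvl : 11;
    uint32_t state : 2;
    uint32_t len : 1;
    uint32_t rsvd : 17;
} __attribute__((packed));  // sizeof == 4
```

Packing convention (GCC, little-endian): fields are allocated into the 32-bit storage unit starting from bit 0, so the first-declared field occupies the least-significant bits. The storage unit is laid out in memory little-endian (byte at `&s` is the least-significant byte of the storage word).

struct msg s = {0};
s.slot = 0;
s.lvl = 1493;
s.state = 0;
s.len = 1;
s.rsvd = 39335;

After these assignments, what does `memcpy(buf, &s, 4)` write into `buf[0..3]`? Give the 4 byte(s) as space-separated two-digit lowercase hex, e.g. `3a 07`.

aa cb d3 4c

slot:1 = 0 → 0x0 << 0 → word 0x00000000
lvl:11 = 1493 → 0x5d5 << 1 → word 0x00000baa
state:2 = 0 → 0x0 << 12 → word 0x00000baa
len:1 = 1 → 0x1 << 14 → word 0x00004baa
rsvd:17 = 39335 → 0x99a7 << 15 → word 0x4cd3cbaa
word = 0x4cd3cbaa → little-endian bytes:
  [0]=0xaa  [1]=0xcb  [2]=0xd3  [3]=0x4c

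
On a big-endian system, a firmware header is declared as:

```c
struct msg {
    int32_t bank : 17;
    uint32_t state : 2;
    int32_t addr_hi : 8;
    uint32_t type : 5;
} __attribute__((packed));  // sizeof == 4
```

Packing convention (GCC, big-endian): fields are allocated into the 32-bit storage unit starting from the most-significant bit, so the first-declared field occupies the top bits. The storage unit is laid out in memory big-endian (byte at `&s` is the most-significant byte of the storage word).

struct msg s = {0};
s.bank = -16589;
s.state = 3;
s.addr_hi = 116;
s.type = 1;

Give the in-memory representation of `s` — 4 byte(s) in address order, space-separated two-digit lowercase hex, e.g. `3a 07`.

df 99 ee 81

bank:17 = -16589 → 0x1bf33 << 15 → word 0xdf998000
state:2 = 3 → 0x3 << 13 → word 0xdf99e000
addr_hi:8 = 116 → 0x74 << 5 → word 0xdf99ee80
type:5 = 1 → 0x1 << 0 → word 0xdf99ee81
word = 0xdf99ee81 → big-endian bytes:
  [0]=0xdf  [1]=0x99  [2]=0xee  [3]=0x81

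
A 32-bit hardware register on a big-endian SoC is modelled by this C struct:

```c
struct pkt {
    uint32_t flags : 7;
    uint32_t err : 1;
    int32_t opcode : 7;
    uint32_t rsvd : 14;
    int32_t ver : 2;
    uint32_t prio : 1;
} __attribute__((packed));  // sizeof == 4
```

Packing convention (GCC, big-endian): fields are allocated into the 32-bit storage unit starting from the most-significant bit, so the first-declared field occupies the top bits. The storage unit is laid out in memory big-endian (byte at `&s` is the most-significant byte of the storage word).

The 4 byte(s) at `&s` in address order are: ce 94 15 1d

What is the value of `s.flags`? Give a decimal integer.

[0]=0xce [1]=0x94 [2]=0x15 [3]=0x1d (big-endian) → word 0xce94151d
flags [25+:7] = (word>>25) & 0x7f = 103  ←
err [24+:1] = (word>>24) & 0x1 = 0
opcode [17+:7] = (word>>17) & 0x7f = 74
rsvd [3+:14] = (word>>3) & 0x3fff = 675
ver [1+:2] = (word>>1) & 0x3 = 2
prio [0+:1] = (word>>0) & 0x1 = 1

103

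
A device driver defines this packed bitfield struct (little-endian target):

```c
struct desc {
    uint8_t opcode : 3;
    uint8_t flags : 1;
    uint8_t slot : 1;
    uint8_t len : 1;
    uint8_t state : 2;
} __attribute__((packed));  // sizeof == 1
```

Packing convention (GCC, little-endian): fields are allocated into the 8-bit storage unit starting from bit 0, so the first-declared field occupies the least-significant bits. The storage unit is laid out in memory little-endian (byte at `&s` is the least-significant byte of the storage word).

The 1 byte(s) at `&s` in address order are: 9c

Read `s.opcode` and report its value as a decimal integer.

[0]=0x9c (little-endian) → word 0x9c
opcode:3 @ bit 0 → (0x9c>>0)&0x7 = 0x4  ←
flags:1 @ bit 3 → (0x9c>>3)&0x1 = 0x1
slot:1 @ bit 4 → (0x9c>>4)&0x1 = 0x1
len:1 @ bit 5 → (0x9c>>5)&0x1 = 0x0
state:2 @ bit 6 → (0x9c>>6)&0x3 = 0x2

4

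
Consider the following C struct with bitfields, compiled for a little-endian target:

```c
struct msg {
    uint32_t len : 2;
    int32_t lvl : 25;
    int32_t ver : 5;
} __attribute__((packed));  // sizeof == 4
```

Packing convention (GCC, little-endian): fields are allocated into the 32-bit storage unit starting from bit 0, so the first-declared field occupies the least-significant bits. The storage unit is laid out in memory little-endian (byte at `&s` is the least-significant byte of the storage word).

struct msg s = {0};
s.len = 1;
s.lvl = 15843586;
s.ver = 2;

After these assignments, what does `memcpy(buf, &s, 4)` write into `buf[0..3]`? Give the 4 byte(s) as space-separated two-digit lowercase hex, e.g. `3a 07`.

len:2 = 1 → 0x1 << 0 → word 0x00000001
lvl:25 = 15843586 → 0xf1c102 << 2 → word 0x03c70409
ver:5 = 2 → 0x2 << 27 → word 0x13c70409
word = 0x13c70409 → little-endian bytes:
  [0]=0x09  [1]=0x04  [2]=0xc7  [3]=0x13

09 04 c7 13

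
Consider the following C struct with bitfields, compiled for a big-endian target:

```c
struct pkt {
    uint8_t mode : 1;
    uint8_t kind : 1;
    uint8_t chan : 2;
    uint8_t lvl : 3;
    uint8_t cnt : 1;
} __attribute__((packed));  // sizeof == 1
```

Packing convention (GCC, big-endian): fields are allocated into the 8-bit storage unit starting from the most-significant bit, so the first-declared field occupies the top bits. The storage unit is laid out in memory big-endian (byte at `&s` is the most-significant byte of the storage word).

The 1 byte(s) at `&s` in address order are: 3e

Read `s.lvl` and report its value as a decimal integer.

7

[0]=0x3e (big-endian) → word 0x3e
mode [7+:1] = (word>>7) & 0x1 = 0
kind [6+:1] = (word>>6) & 0x1 = 0
chan [4+:2] = (word>>4) & 0x3 = 3
lvl [1+:3] = (word>>1) & 0x7 = 7  ←
cnt [0+:1] = (word>>0) & 0x1 = 0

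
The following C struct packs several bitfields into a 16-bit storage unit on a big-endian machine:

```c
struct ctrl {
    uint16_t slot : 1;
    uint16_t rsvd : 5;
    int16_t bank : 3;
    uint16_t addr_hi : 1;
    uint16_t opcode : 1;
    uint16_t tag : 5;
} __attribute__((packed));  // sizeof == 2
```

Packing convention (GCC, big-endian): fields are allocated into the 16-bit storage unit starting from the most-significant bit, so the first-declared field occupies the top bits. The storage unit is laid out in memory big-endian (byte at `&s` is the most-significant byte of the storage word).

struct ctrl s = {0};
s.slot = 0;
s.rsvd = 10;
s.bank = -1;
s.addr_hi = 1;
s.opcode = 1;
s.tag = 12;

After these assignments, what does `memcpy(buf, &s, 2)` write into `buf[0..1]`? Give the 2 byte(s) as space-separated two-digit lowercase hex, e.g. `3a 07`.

2b ec

slot (1b) val=0 bits=0x0 at bit 15: 0x0000
rsvd (5b) val=10 bits=0xa at bit 10: 0x2800
bank (3b) val=-1 bits=0x7 at bit 7: 0x2b80
addr_hi (1b) val=1 bits=0x1 at bit 6: 0x2bc0
opcode (1b) val=1 bits=0x1 at bit 5: 0x2be0
tag (5b) val=12 bits=0xc at bit 0: 0x2bec
word = 0x2bec → big-endian bytes:
  [0]=0x2b  [1]=0xec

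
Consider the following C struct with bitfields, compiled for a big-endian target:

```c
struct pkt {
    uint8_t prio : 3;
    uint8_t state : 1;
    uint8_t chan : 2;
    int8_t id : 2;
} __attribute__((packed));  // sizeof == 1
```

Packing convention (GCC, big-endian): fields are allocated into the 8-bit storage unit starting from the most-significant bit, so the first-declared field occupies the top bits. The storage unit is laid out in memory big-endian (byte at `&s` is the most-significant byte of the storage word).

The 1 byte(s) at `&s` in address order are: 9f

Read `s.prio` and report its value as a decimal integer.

[0]=0x9f (big-endian) → word 0x9f
prio:3 @ bit 5 → (0x9f>>5)&0x7 = 0x4  ←
state:1 @ bit 4 → (0x9f>>4)&0x1 = 0x1
chan:2 @ bit 2 → (0x9f>>2)&0x3 = 0x3
id:2 @ bit 0 → (0x9f>>0)&0x3 = 0x3

4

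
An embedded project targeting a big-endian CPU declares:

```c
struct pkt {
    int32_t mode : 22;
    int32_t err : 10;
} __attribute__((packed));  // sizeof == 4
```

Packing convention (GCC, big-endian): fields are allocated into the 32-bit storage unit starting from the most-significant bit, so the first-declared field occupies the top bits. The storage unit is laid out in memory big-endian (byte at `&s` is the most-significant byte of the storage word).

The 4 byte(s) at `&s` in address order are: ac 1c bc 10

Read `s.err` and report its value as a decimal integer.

[0]=0xac [1]=0x1c [2]=0xbc [3]=0x10 (big-endian) → word 0xac1cbc10
mode [10+:22] = (word>>10) & 0x3fffff = 2819887
err [0+:10] = (word>>0) & 0x3ff = 16  ←
err signed 10b, MSB=0: value = 16

16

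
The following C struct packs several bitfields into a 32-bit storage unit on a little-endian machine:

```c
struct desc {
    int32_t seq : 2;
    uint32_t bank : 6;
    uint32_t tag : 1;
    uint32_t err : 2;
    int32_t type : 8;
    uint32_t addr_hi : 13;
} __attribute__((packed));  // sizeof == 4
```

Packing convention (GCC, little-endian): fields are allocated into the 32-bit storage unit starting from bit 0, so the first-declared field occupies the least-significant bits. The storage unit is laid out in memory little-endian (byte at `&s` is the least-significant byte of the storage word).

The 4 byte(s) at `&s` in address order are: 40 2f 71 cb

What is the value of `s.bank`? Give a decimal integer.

16

[0]=0x40 [1]=0x2f [2]=0x71 [3]=0xcb (little-endian) → word 0xcb712f40
seq [0+:2] = (word>>0) & 0x3 = 0
bank [2+:6] = (word>>2) & 0x3f = 16  ←
tag [8+:1] = (word>>8) & 0x1 = 1
err [9+:2] = (word>>9) & 0x3 = 3
type [11+:8] = (word>>11) & 0xff = 37
addr_hi [19+:13] = (word>>19) & 0x1fff = 6510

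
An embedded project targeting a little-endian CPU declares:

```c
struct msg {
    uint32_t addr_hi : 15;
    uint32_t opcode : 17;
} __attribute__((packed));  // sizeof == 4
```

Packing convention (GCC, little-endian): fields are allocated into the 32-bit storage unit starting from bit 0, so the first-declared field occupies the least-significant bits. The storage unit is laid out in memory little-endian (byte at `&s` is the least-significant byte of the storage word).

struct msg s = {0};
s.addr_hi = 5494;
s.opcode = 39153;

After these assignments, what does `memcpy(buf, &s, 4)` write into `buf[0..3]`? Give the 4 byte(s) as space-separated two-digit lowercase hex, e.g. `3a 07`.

[0+:15] addr_hi=5494 & 0x7fff = 0x1576; word=0x00001576
[15+:17] opcode=39153 & 0x1ffff = 0x98f1; word=0x4c789576
word = 0x4c789576 → little-endian bytes:
  [0]=0x76  [1]=0x95  [2]=0x78  [3]=0x4c

76 95 78 4c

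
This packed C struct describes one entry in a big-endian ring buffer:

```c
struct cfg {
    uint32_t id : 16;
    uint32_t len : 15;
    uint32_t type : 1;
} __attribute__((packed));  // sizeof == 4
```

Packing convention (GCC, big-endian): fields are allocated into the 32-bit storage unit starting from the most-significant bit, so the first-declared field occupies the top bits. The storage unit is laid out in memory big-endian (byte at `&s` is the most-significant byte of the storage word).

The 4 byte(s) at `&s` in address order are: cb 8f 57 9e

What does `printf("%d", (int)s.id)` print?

52111

[0]=0xcb [1]=0x8f [2]=0x57 [3]=0x9e (big-endian) → word 0xcb8f579e
id:16 @ bit 16 → (0xcb8f579e>>16)&0xffff = 0xcb8f  ←
len:15 @ bit 1 → (0xcb8f579e>>1)&0x7fff = 0x2bcf
type:1 @ bit 0 → (0xcb8f579e>>0)&0x1 = 0x0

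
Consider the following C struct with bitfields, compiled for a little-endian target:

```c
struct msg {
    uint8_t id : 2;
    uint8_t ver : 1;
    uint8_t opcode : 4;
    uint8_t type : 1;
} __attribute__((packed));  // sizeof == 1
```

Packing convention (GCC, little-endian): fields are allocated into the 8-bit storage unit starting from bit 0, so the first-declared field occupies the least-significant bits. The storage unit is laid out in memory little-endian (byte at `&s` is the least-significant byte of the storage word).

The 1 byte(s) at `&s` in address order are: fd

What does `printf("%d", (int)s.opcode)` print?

15

[0]=0xfd (little-endian) → word 0xfd
id [0+:2] = (word>>0) & 0x3 = 1
ver [2+:1] = (word>>2) & 0x1 = 1
opcode [3+:4] = (word>>3) & 0xf = 15  ←
type [7+:1] = (word>>7) & 0x1 = 1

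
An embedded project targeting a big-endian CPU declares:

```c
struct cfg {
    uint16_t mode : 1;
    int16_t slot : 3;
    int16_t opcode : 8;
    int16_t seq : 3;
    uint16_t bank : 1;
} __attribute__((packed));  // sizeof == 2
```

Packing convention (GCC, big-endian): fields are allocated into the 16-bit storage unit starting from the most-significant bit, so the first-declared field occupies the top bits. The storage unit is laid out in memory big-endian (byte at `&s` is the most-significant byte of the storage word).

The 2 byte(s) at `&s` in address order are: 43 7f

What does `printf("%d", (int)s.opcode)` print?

[0]=0x43 [1]=0x7f (big-endian) → word 0x437f
mode:1 @ bit 15 → (0x437f>>15)&0x1 = 0x0
slot:3 @ bit 12 → (0x437f>>12)&0x7 = 0x4
opcode:8 @ bit 4 → (0x437f>>4)&0xff = 0x37  ←
seq:3 @ bit 1 → (0x437f>>1)&0x7 = 0x7
bank:1 @ bit 0 → (0x437f>>0)&0x1 = 0x1
opcode signed 8b, MSB=0: value = 55

55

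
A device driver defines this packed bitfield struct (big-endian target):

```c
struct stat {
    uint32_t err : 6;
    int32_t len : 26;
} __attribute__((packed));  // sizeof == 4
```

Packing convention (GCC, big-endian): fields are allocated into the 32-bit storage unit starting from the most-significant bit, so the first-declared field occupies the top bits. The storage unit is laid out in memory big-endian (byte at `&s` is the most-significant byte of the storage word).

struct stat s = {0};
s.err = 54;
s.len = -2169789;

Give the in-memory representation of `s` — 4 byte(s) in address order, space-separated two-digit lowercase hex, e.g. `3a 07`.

db de e4 43

[26+:6] err=54 & 0x3f = 0x36; word=0xd8000000
[0+:26] len=-2169789 & 0x3ffffff = 0x3dee443; word=0xdbdee443
word = 0xdbdee443 → big-endian bytes:
  [0]=0xdb  [1]=0xde  [2]=0xe4  [3]=0x43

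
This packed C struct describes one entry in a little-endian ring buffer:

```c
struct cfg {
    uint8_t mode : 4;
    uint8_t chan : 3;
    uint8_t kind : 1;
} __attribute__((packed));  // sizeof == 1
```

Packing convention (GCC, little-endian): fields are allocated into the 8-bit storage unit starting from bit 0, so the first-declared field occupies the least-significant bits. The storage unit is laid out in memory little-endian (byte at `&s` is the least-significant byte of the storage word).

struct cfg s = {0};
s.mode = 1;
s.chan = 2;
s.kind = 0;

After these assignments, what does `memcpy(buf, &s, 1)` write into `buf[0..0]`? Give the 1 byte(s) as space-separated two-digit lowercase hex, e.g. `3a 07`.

21

[0+:4] mode=1 & 0xf = 0x1; word=0x01
[4+:3] chan=2 & 0x7 = 0x2; word=0x21
[7+:1] kind=0 & 0x1 = 0x0; word=0x21
word = 0x21 → little-endian bytes:
  [0]=0x21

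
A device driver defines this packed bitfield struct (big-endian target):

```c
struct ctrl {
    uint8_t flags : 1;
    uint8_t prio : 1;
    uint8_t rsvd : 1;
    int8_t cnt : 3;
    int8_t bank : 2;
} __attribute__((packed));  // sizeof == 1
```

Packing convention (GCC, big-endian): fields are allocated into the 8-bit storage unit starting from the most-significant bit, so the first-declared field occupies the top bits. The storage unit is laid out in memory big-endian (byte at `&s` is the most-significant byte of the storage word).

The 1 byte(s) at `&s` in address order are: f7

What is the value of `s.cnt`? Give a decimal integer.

-3

[0]=0xf7 (big-endian) → word 0xf7
flags:1 @ bit 7 → (0xf7>>7)&0x1 = 0x1
prio:1 @ bit 6 → (0xf7>>6)&0x1 = 0x1
rsvd:1 @ bit 5 → (0xf7>>5)&0x1 = 0x1
cnt:3 @ bit 2 → (0xf7>>2)&0x7 = 0x5  ←
bank:2 @ bit 0 → (0xf7>>0)&0x3 = 0x3
cnt signed 3b, MSB=1: 5 - 8 = -3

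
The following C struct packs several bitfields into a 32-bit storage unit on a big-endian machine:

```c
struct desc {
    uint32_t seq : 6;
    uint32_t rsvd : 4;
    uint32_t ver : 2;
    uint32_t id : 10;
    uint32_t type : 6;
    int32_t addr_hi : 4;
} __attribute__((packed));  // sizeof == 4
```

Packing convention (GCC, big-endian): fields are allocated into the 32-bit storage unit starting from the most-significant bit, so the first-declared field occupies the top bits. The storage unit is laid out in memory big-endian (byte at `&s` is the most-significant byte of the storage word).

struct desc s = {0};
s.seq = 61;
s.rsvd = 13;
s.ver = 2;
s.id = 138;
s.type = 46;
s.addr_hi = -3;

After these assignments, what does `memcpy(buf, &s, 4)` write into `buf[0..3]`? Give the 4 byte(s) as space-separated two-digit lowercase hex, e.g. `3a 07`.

seq:6 = 61 → 0x3d << 26 → word 0xf4000000
rsvd:4 = 13 → 0xd << 22 → word 0xf7400000
ver:2 = 2 → 0x2 << 20 → word 0xf7600000
id:10 = 138 → 0x8a << 10 → word 0xf7622800
type:6 = 46 → 0x2e << 4 → word 0xf7622ae0
addr_hi:4 = -3 → 0xd << 0 → word 0xf7622aed
word = 0xf7622aed → big-endian bytes:
  [0]=0xf7  [1]=0x62  [2]=0x2a  [3]=0xed

f7 62 2a ed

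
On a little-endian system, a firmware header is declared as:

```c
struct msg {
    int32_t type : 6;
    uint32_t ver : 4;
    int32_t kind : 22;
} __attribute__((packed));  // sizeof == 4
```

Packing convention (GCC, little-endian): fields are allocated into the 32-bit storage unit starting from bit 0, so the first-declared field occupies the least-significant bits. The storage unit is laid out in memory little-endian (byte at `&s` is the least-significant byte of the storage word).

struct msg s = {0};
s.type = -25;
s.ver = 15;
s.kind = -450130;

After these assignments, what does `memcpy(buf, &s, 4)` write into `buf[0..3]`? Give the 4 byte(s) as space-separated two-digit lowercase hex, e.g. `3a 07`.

e7 bb 86 e4

[0+:6] type=-25 & 0x3f = 0x27; word=0x00000027
[6+:4] ver=15 & 0xf = 0xf; word=0x000003e7
[10+:22] kind=-450130 & 0x3fffff = 0x3921ae; word=0xe486bbe7
word = 0xe486bbe7 → little-endian bytes:
  [0]=0xe7  [1]=0xbb  [2]=0x86  [3]=0xe4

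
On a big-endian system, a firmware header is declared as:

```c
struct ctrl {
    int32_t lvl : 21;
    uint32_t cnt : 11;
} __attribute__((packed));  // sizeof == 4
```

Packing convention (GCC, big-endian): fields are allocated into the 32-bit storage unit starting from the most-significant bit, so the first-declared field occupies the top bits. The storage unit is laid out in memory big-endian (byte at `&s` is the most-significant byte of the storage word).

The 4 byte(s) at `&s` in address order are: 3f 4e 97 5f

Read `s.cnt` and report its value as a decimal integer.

1887

[0]=0x3f [1]=0x4e [2]=0x97 [3]=0x5f (big-endian) → word 0x3f4e975f
lvl:21 @ bit 11 → (0x3f4e975f>>11)&0x1fffff = 0x7e9d2
cnt:11 @ bit 0 → (0x3f4e975f>>0)&0x7ff = 0x75f  ←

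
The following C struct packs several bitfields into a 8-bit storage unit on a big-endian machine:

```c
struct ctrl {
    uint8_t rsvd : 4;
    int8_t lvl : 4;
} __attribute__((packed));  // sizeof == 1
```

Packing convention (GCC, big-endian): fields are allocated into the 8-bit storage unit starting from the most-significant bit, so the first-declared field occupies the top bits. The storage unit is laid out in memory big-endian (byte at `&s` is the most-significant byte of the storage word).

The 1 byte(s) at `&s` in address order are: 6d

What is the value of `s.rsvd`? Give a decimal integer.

6

[0]=0x6d (big-endian) → word 0x6d
rsvd [4+:4] = (word>>4) & 0xf = 6  ←
lvl [0+:4] = (word>>0) & 0xf = 13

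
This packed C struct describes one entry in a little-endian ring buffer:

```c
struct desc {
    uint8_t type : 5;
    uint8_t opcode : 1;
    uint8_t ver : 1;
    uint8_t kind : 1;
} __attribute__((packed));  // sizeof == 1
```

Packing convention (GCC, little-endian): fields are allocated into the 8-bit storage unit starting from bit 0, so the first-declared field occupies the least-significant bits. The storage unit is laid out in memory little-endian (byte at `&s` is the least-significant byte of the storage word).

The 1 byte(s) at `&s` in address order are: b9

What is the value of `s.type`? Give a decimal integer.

[0]=0xb9 (little-endian) → word 0xb9
type:5 @ bit 0 → (0xb9>>0)&0x1f = 0x19  ←
opcode:1 @ bit 5 → (0xb9>>5)&0x1 = 0x1
ver:1 @ bit 6 → (0xb9>>6)&0x1 = 0x0
kind:1 @ bit 7 → (0xb9>>7)&0x1 = 0x1

25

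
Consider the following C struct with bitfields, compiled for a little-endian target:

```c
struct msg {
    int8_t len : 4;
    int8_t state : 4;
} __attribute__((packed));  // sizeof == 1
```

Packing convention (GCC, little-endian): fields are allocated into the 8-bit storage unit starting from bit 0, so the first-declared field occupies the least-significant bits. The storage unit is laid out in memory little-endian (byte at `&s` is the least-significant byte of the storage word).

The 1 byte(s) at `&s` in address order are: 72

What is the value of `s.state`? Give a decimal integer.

7

[0]=0x72 (little-endian) → word 0x72
len [0+:4] = (word>>0) & 0xf = 2
state [4+:4] = (word>>4) & 0xf = 7  ←
state signed 4b, MSB=0: value = 7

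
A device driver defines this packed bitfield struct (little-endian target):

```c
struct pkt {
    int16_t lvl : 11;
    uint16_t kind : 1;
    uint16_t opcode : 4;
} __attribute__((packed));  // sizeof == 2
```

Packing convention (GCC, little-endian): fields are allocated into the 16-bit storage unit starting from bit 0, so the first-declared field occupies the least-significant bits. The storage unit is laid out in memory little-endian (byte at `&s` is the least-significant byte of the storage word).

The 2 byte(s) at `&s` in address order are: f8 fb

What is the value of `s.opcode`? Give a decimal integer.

[0]=0xf8 [1]=0xfb (little-endian) → word 0xfbf8
lvl [0+:11] = (word>>0) & 0x7ff = 1016
kind [11+:1] = (word>>11) & 0x1 = 1
opcode [12+:4] = (word>>12) & 0xf = 15  ←

15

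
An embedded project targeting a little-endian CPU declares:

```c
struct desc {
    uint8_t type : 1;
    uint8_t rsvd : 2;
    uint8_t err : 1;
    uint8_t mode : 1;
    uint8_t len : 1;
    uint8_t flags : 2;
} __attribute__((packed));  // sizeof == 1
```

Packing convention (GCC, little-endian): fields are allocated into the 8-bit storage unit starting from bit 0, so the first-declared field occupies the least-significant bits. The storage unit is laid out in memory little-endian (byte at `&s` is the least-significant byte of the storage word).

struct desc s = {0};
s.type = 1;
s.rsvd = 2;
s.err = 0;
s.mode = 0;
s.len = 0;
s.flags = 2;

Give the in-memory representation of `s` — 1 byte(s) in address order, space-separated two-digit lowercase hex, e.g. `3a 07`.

85

type (1b) val=1 bits=0x1 at bit 0: 0x01
rsvd (2b) val=2 bits=0x2 at bit 1: 0x05
err (1b) val=0 bits=0x0 at bit 3: 0x05
mode (1b) val=0 bits=0x0 at bit 4: 0x05
len (1b) val=0 bits=0x0 at bit 5: 0x05
flags (2b) val=2 bits=0x2 at bit 6: 0x85
word = 0x85 → little-endian bytes:
  [0]=0x85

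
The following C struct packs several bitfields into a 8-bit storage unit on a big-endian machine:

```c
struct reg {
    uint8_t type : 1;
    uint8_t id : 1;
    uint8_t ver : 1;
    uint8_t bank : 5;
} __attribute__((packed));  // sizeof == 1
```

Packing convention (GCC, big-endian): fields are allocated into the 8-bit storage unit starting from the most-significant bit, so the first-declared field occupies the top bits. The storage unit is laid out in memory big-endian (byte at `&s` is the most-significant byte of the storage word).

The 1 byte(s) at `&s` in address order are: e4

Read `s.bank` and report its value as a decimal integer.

4

[0]=0xe4 (big-endian) → word 0xe4
type [7+:1] = (word>>7) & 0x1 = 1
id [6+:1] = (word>>6) & 0x1 = 1
ver [5+:1] = (word>>5) & 0x1 = 1
bank [0+:5] = (word>>0) & 0x1f = 4  ←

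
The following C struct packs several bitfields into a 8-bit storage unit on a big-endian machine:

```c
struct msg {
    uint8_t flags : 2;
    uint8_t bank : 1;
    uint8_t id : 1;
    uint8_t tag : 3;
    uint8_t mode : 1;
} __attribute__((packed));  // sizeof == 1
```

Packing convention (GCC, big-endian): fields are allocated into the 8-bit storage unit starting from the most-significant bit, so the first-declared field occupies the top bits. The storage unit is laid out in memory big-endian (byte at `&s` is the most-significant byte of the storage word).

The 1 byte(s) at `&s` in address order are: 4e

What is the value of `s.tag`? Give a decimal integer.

7

[0]=0x4e (big-endian) → word 0x4e
flags [6+:2] = (word>>6) & 0x3 = 1
bank [5+:1] = (word>>5) & 0x1 = 0
id [4+:1] = (word>>4) & 0x1 = 0
tag [1+:3] = (word>>1) & 0x7 = 7  ←
mode [0+:1] = (word>>0) & 0x1 = 0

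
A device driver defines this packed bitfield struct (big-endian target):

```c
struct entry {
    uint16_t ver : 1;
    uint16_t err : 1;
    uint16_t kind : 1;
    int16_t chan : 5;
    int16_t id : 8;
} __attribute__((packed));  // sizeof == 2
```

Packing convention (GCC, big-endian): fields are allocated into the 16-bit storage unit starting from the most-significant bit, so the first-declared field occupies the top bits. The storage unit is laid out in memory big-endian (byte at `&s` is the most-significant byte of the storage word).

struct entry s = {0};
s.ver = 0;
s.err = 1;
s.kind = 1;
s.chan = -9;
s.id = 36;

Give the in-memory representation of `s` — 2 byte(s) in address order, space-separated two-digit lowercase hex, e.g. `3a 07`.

ver (1b) val=0 bits=0x0 at bit 15: 0x0000
err (1b) val=1 bits=0x1 at bit 14: 0x4000
kind (1b) val=1 bits=0x1 at bit 13: 0x6000
chan (5b) val=-9 bits=0x17 at bit 8: 0x7700
id (8b) val=36 bits=0x24 at bit 0: 0x7724
word = 0x7724 → big-endian bytes:
  [0]=0x77  [1]=0x24

77 24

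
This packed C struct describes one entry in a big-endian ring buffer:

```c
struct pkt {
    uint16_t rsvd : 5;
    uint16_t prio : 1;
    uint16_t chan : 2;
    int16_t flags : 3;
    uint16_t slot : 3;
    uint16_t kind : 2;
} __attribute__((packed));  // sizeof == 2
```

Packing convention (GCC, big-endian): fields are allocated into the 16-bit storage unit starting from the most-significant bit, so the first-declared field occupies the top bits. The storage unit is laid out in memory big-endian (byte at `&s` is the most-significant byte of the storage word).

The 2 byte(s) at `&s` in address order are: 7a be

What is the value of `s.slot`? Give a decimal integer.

[0]=0x7a [1]=0xbe (big-endian) → word 0x7abe
rsvd [11+:5] = (word>>11) & 0x1f = 15
prio [10+:1] = (word>>10) & 0x1 = 0
chan [8+:2] = (word>>8) & 0x3 = 2
flags [5+:3] = (word>>5) & 0x7 = 5
slot [2+:3] = (word>>2) & 0x7 = 7  ←
kind [0+:2] = (word>>0) & 0x3 = 2

7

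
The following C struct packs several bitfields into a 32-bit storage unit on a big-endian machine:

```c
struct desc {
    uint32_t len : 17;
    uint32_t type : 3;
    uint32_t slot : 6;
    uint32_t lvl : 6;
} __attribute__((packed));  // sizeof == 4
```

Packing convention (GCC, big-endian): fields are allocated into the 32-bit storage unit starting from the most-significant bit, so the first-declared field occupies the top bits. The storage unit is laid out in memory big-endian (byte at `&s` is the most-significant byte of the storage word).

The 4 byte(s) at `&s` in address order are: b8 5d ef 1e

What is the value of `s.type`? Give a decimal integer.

[0]=0xb8 [1]=0x5d [2]=0xef [3]=0x1e (big-endian) → word 0xb85def1e
len:17 @ bit 15 → (0xb85def1e>>15)&0x1ffff = 0x170bb
type:3 @ bit 12 → (0xb85def1e>>12)&0x7 = 0x6  ←
slot:6 @ bit 6 → (0xb85def1e>>6)&0x3f = 0x3c
lvl:6 @ bit 0 → (0xb85def1e>>0)&0x3f = 0x1e

6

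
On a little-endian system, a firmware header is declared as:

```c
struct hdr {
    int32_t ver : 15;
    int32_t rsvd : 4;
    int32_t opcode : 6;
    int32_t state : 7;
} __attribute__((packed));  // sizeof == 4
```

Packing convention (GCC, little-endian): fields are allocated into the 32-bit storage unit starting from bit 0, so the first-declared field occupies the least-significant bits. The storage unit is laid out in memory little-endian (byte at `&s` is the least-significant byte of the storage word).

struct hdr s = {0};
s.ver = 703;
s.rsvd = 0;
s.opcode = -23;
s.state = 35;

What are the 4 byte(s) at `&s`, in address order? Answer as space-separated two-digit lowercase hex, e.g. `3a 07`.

[0+:15] ver=703 & 0x7fff = 0x2bf; word=0x000002bf
[15+:4] rsvd=0 & 0xf = 0x0; word=0x000002bf
[19+:6] opcode=-23 & 0x3f = 0x29; word=0x014802bf
[25+:7] state=35 & 0x7f = 0x23; word=0x474802bf
word = 0x474802bf → little-endian bytes:
  [0]=0xbf  [1]=0x02  [2]=0x48  [3]=0x47

bf 02 48 47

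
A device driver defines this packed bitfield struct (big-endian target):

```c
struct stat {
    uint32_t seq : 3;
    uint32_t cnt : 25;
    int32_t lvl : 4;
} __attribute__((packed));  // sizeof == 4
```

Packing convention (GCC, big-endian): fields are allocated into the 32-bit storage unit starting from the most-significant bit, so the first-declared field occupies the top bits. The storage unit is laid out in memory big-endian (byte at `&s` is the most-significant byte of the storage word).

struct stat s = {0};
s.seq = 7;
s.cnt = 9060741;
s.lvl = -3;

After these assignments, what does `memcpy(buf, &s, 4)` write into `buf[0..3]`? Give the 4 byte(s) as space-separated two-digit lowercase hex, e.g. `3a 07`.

seq (3b) val=7 bits=0x7 at bit 29: 0xe0000000
cnt (25b) val=9060741 bits=0x8a4185 at bit 4: 0xe8a41850
lvl (4b) val=-3 bits=0xd at bit 0: 0xe8a4185d
word = 0xe8a4185d → big-endian bytes:
  [0]=0xe8  [1]=0xa4  [2]=0x18  [3]=0x5d

e8 a4 18 5d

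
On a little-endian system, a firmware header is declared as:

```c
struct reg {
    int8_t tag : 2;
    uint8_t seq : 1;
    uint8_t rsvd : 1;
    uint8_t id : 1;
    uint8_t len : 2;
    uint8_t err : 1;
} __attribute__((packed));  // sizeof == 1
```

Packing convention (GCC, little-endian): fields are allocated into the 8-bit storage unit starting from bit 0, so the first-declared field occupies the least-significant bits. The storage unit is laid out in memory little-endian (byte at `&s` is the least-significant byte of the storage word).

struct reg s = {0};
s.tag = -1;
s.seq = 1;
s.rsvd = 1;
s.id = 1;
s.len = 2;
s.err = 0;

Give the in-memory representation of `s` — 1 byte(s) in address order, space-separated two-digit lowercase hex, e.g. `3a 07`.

[0+:2] tag=-1 & 0x3 = 0x3; word=0x03
[2+:1] seq=1 & 0x1 = 0x1; word=0x07
[3+:1] rsvd=1 & 0x1 = 0x1; word=0x0f
[4+:1] id=1 & 0x1 = 0x1; word=0x1f
[5+:2] len=2 & 0x3 = 0x2; word=0x5f
[7+:1] err=0 & 0x1 = 0x0; word=0x5f
word = 0x5f → little-endian bytes:
  [0]=0x5f

5f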